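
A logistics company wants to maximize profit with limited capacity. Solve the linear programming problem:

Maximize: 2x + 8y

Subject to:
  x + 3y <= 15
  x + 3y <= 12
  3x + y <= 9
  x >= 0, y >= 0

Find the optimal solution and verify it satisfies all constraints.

Feasible vertices: (0, 0), (0, 4), (15/8, 27/8), (3, 0)
Objective 2x + 8y at each vertex:
  (0, 0): 0
  (0, 4): 32
  (15/8, 27/8): 123/4
  (3, 0): 6
Maximum is 32 at (0, 4).
Verify constraints at (x, y) = (0, 4):
  1*0 + 3*4 = 12 <= 15
  1*0 + 3*4 = 12 <= 12 (active)
  3*0 + 1*4 = 4 <= 9
  x = 0 >= 0, y = 4 >= 0. All constraints satisfied.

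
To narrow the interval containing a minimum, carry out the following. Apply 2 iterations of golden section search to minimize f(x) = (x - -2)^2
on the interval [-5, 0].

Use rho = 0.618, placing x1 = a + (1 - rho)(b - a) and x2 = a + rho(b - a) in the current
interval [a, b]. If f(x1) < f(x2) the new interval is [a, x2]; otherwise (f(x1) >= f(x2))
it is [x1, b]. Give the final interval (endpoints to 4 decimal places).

Golden section search for min of f(x) = (x - -2)^2 on [-5, 0].
Each step: x1 = a + (1 - rho)(b - a), x2 = a + rho(b - a); if f(x1) < f(x2) keep [a, x2], otherwise keep [x1, b].
Step 1: [-5.0000, 0.0000], x1=-3.0900 (f=1.1881), x2=-1.9100 (f=0.0081); f(x1) > f(x2) => keep [-3.0900, 0.0000]
Step 2: [-3.0900, 0.0000], x1=-1.9096 (f=0.0082), x2=-1.1804 (f=0.6718); f(x1) < f(x2) => keep [-3.0900, -1.1804]
Final interval: [-3.0900, -1.1804]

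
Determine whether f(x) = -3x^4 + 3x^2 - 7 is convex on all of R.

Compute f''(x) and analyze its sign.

f(x) = -3x^4 + 3x^2 - 7
f'(x) = -12x^3 + 6x
f''(x) = -36x^2 + 6
f''(x) = -36x^2 + 6 -> -inf as |x| -> inf
Therefore, f is not globally convex on R.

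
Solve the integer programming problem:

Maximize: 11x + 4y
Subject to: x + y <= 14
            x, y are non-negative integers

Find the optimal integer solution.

Objective: 11x + 4y, constraint: x + y <= 14
Coefficient of x is 11 >= coefficient of y is 4, so allocate the entire budget to x.
Optimal: x = 14, y = 0, value = 154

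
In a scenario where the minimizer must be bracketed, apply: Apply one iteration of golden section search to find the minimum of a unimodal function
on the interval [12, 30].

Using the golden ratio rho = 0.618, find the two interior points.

Golden section search on [12, 30].
Golden ratio rho = 0.618 (approx).
Interior points:
  x_1 = 12 + (1-0.618)*18 = 18.8760
  x_2 = 12 + 0.618*18 = 23.1240
Compare f(x_1) and f(x_2) to determine which subinterval to keep.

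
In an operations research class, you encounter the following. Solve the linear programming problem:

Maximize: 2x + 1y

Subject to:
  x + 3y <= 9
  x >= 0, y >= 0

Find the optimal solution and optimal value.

The feasible region has vertices at [(0, 0), (9, 0), (0, 3)].
Checking objective 2x + 1y at each vertex:
  (0, 0): 2*0 + 1*0 = 0
  (9, 0): 2*9 + 1*0 = 18
  (0, 3): 2*0 + 1*3 = 3
Maximum is 18 at (9, 0).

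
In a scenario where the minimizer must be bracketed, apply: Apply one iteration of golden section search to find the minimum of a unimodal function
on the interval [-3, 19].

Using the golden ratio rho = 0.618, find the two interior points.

Golden section search on [-3, 19].
Golden ratio rho = 0.618 (approx).
Interior points:
  x_1 = -3 + (1-0.618)*22 = 5.4040
  x_2 = -3 + 0.618*22 = 10.5960
Compare f(x_1) and f(x_2) to determine which subinterval to keep.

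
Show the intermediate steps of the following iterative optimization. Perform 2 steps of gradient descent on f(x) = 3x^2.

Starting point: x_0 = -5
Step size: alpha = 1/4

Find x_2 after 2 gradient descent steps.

f(x) = 3x^2, f'(x) = 6x + (0)
Step 1: f'(-5) = -30, x_1 = -5 - 1/4 * -30 = 5/2
Step 2: f'(5/2) = 15, x_2 = 5/2 - 1/4 * 15 = -5/4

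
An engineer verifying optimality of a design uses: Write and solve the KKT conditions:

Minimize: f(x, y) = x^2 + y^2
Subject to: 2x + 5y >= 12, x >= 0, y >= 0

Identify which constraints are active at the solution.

KKT conditions for min x^2 + y^2 s.t. 2x + 5y >= 12, x >= 0, y >= 0:
Stationarity: 2x = mu*2 + mu_x, 2y = mu*5 + mu_y, with mu, mu_x, mu_y >= 0
Complementary slackness: mu*(2x + 5y - 12) = 0, mu_x*x = 0, mu_y*y = 0
(0, 0) is infeasible (2*0 + 5*0 < 12), so if mu = 0 stationarity would force x = mu_x/2 >= 0, y = mu_y/2 >= 0 with mu_x*x = mu_y*y = 0, i.e. x = y = 0: contradiction. Hence mu > 0 and 2x + 5y = 12 is active.
Try x > 0, y > 0 (so mu_x = mu_y = 0): x = 2*mu/2, y = 5*mu/2
Substitute: 2*(2*mu/2) + 5*(5*mu/2) = 12
  mu*29/2 = 12 => mu = 24/29
x* = 24/29 > 0, y* = 60/29 > 0, consistent with mu_x = mu_y = 0.
f is convex and the constraints are linear, so this KKT point is the global minimum.
f* = 144/29
Active constraints: 2x + 5y >= 12 (holds with equality, mu = 24/29 > 0); x >= 0 and y >= 0 are inactive (mu_x = mu_y = 0).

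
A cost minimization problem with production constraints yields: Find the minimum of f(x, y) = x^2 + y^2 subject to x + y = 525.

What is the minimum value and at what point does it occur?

Substitute y = 525 - x into f(x,y) = x^2 + y^2:
g(x) = x^2 + (525 - x)^2 = 2x^2 - 1050x + 275625
g'(x) = 4x - 1050 = 0  =>  x = 525/2
y = 525 - 525/2 = 525/2
Minimum value = (525/2)^2 + (525/2)^2 = 275625/2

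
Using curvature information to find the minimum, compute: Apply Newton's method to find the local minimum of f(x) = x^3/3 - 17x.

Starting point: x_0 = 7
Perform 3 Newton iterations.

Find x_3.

f(x) = x^3/3 - 17x
f'(x) = x^2 - 17, f''(x) = 2x
Newton update: x_{n+1} = x_n - (x_n^2 - 17)/(2*x_n)
Step 1: x_0 = 7, f'=32, f''=14, x_1 = 33/7
Step 2: x_1 = 33/7, f'=256/49, f''=66/7, x_2 = 961/231
Step 3: x_2 = 961/231, f'=16384/53361, f''=1922/231, x_3 = 915329/221991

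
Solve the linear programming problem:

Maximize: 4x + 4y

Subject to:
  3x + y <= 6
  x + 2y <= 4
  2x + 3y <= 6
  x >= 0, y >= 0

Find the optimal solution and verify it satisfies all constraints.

Feasible vertices: (0, 0), (0, 2), (12/7, 6/7), (2, 0)
Objective 4x + 4y at each vertex:
  (0, 0): 0
  (0, 2): 8
  (12/7, 6/7): 72/7
  (2, 0): 8
Maximum is 72/7 at (12/7, 6/7).
Verify constraints at (x, y) = (12/7, 6/7):
  3*(12/7) + 1*(6/7) = 6 <= 6 (active)
  1*(12/7) + 2*(6/7) = 24/7 <= 4
  2*(12/7) + 3*(6/7) = 6 <= 6 (active)
  x = 12/7 >= 0, y = 6/7 >= 0. All constraints satisfied.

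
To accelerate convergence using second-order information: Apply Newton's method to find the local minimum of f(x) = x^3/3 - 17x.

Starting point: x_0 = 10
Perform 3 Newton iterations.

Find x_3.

f(x) = x^3/3 - 17x
f'(x) = x^2 - 17, f''(x) = 2x
Newton update: x_{n+1} = x_n - (x_n^2 - 17)/(2*x_n)
Step 1: x_0 = 10, f'=83, f''=20, x_1 = 117/20
Step 2: x_1 = 117/20, f'=6889/400, f''=117/10, x_2 = 20489/4680
Step 3: x_2 = 20489/4680, f'=47458321/21902400, f''=20489/2340, x_3 = 792139921/191777040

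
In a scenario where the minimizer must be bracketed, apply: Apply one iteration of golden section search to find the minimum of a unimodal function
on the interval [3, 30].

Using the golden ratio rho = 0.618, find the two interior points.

Golden section search on [3, 30].
Golden ratio rho = 0.618 (approx).
Interior points:
  x_1 = 3 + (1-0.618)*27 = 13.3140
  x_2 = 3 + 0.618*27 = 19.6860
Compare f(x_1) and f(x_2) to determine which subinterval to keep.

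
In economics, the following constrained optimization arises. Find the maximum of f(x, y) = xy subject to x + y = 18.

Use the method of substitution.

Substitute y = 18 - x into f(x,y) = xy:
g(x) = x(18 - x) = 18x - x^2
g'(x) = 18 - 2x = 0  =>  x = 9
y = 18 - 9 = 9
Maximum value = 9 * 9 = 81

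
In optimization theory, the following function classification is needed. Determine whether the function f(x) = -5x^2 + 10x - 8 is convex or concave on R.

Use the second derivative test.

f(x) = -5x^2 + 10x - 8
f'(x) = -10x + 10
f''(x) = -10
Since f''(x) = -10 < 0 for all x, f is concave on R.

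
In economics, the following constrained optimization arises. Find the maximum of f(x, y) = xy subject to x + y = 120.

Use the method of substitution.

Substitute y = 120 - x into f(x,y) = xy:
g(x) = x(120 - x) = 120x - x^2
g'(x) = 120 - 2x = 0  =>  x = 60
y = 120 - 60 = 60
Maximum value = 60 * 60 = 3600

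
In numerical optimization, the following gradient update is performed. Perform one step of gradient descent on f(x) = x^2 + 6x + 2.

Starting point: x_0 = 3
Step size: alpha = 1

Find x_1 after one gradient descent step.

f(x) = x^2 + 6x + 2
f'(x) = 2x + 6
f'(3) = 2*3 + (6) = 12
x_1 = x_0 - alpha * f'(x_0) = 3 - 1 * 12 = -9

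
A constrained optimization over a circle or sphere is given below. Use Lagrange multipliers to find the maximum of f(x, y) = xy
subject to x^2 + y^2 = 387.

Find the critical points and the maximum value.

Lagrange conditions: y = 2*lambda*x and x = 2*lambda*y
If x = 0 then y = 0, violating the constraint, so x, y != 0.
Dividing: y/x = x/y => x^2 = y^2 => y = x or y = -x
Constraint: 2x^2 = 387 => x^2 = 387/2 => x = +/-sqrt(387/2)
Critical points: (sqrt(387/2), sqrt(387/2)), (-sqrt(387/2), -sqrt(387/2)), (sqrt(387/2), -sqrt(387/2)), (-sqrt(387/2), sqrt(387/2))
  y = x:  xy = x^2 = 387/2  at (sqrt(387/2), sqrt(387/2)) and (-sqrt(387/2), -sqrt(387/2))
  y = -x: xy = -x^2 = -387/2 at (sqrt(387/2), -sqrt(387/2)) and (-sqrt(387/2), sqrt(387/2))
Maximum xy = 387/2 at (sqrt(387/2), sqrt(387/2)) and (-sqrt(387/2), -sqrt(387/2))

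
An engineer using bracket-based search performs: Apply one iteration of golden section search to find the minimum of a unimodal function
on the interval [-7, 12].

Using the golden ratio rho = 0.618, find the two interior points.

Golden section search on [-7, 12].
Golden ratio rho = 0.618 (approx).
Interior points:
  x_1 = -7 + (1-0.618)*19 = 0.2580
  x_2 = -7 + 0.618*19 = 4.7420
Compare f(x_1) and f(x_2) to determine which subinterval to keep.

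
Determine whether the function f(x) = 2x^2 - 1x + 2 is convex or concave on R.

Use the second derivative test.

f(x) = 2x^2 - 1x + 2
f'(x) = 4x - 1
f''(x) = 4
Since f''(x) = 4 > 0 for all x, f is convex on R.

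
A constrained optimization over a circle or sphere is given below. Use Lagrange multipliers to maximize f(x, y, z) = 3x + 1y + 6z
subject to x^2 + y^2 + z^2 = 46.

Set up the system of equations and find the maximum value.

Lagrange conditions: 3 = 2*lambda*x, 1 = 2*lambda*y, 6 = 2*lambda*z
So x:3 = y:1 = z:6, i.e. x = 3t, y = 1t, z = 6t
Constraint: t^2*(3^2 + 1^2 + 6^2) = 46
  t^2 * 46 = 46  =>  t = sqrt(1)
Maximum = 3*3t + 1*1t + 6*6t = 46*sqrt(1) = 46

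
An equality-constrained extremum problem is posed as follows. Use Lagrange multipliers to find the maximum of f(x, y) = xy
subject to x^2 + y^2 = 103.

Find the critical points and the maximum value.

Lagrange conditions: y = 2*lambda*x and x = 2*lambda*y
If x = 0 then y = 0, violating the constraint, so x, y != 0.
Dividing: y/x = x/y => x^2 = y^2 => y = x or y = -x
Constraint: 2x^2 = 103 => x^2 = 103/2 => x = +/-sqrt(103/2)
Critical points: (sqrt(103/2), sqrt(103/2)), (-sqrt(103/2), -sqrt(103/2)), (sqrt(103/2), -sqrt(103/2)), (-sqrt(103/2), sqrt(103/2))
  y = x:  xy = x^2 = 103/2  at (sqrt(103/2), sqrt(103/2)) and (-sqrt(103/2), -sqrt(103/2))
  y = -x: xy = -x^2 = -103/2 at (sqrt(103/2), -sqrt(103/2)) and (-sqrt(103/2), sqrt(103/2))
Maximum xy = 103/2 at (sqrt(103/2), sqrt(103/2)) and (-sqrt(103/2), -sqrt(103/2))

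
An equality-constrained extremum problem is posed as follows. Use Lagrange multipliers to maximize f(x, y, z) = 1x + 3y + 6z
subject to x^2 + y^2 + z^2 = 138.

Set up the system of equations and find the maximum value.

Lagrange conditions: 1 = 2*lambda*x, 3 = 2*lambda*y, 6 = 2*lambda*z
So x:1 = y:3 = z:6, i.e. x = 1t, y = 3t, z = 6t
Constraint: t^2*(1^2 + 3^2 + 6^2) = 138
  t^2 * 46 = 138  =>  t = sqrt(3)
Maximum = 1*1t + 3*3t + 6*6t = 46*sqrt(3) = sqrt(6348)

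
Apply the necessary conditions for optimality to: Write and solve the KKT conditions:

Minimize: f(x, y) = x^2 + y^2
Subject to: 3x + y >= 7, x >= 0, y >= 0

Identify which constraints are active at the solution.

KKT conditions for min x^2 + y^2 s.t. 3x + 1y >= 7, x >= 0, y >= 0:
Stationarity: 2x = mu*3 + mu_x, 2y = mu*1 + mu_y, with mu, mu_x, mu_y >= 0
Complementary slackness: mu*(3x + y - 7) = 0, mu_x*x = 0, mu_y*y = 0
(0, 0) is infeasible (3*0 + 1*0 < 7), so if mu = 0 stationarity would force x = mu_x/2 >= 0, y = mu_y/2 >= 0 with mu_x*x = mu_y*y = 0, i.e. x = y = 0: contradiction. Hence mu > 0 and 3x + y = 7 is active.
Try x > 0, y > 0 (so mu_x = mu_y = 0): x = 3*mu/2, y = 1*mu/2
Substitute: 3*(3*mu/2) + 1*(1*mu/2) = 7
  mu*10/2 = 7 => mu = 7/5
x* = 21/10 > 0, y* = 7/10 > 0, consistent with mu_x = mu_y = 0.
f is convex and the constraints are linear, so this KKT point is the global minimum.
f* = 49/10
Active constraints: 3x + y >= 7 (holds with equality, mu = 7/5 > 0); x >= 0 and y >= 0 are inactive (mu_x = mu_y = 0).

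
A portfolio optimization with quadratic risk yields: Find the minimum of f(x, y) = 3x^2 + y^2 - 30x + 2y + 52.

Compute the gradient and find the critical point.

f(x,y) = 3x^2 + y^2 - 30x + 2y + 52
df/dx = 6x + (-30) = 0  =>  x = 5
df/dy = 2y + (2) = 0  =>  y = -1
f(5, -1) = 3*(5)^2 + 1*(-1)^2 + -30*(5) + 2*(-1) + 52 = -24
Hessian is diagonal with entries 6, 2 > 0, so this is a minimum.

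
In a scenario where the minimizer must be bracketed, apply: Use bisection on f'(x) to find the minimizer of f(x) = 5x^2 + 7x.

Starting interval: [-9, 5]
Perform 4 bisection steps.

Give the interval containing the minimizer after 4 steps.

Finding critical point of f(x) = 5x^2 + 7x using bisection on f'(x) = 10x + 7.
f'(x) = 0 when x = -7/10.
Starting interval: [-9, 5]
Step 1: mid = -2, f'(mid) = -13, new interval = [-2, 5]
Step 2: mid = 3/2, f'(mid) = 22, new interval = [-2, 3/2]
Step 3: mid = -1/4, f'(mid) = 9/2, new interval = [-2, -1/4]
Step 4: mid = -9/8, f'(mid) = -17/4, new interval = [-9/8, -1/4]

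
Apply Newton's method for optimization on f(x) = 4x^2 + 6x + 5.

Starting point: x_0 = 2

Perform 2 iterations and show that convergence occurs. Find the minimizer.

f(x) = 4x^2 + 6x + 5, f'(x) = 8x + (6), f''(x) = 8
Step 1: f'(2) = 22, x_1 = 2 - 22/8 = -3/4
Step 2: f'(-3/4) = 0, x_2 = -3/4 (converged)
Newton's method converges in 1 step for quadratics.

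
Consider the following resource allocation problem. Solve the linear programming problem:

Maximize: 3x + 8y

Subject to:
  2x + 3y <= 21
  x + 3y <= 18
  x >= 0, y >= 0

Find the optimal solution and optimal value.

Feasible vertices: (0, 0), (0, 6), (3, 5), (21/2, 0)
Objective 3x + 8y at each:
  (0, 0): 0
  (0, 6): 48
  (3, 5): 49
  (21/2, 0): 63/2
Maximum is 49 at (3, 5).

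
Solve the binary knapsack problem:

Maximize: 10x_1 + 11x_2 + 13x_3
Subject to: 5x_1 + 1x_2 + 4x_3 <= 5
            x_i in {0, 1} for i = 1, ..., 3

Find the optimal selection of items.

Items: item 1 (v=10, w=5), item 2 (v=11, w=1), item 3 (v=13, w=4)
Capacity: 5
Checking all 8 subsets (w = total weight, v = total value):
  {}: w = 0, v = 0
  {1}: w = 5, v = 10
  {2}: w = 1, v = 11
  {3}: w = 4, v = 13
  {1, 2}: w = 6 > 5, infeasible
  {1, 3}: w = 9 > 5, infeasible
  {2, 3}: w = 5, v = 24
  {1, 2, 3}: w = 10 > 5, infeasible
Best feasible subset: items [2, 3]
Total weight: 5 <= 5, total value: 24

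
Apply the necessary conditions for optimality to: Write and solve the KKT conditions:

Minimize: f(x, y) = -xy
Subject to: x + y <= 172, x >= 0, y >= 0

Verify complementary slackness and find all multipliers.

Problem: min -xy s.t. x + y <= 172 (multiplier lambda), x >= 0 (mu_x), y >= 0 (mu_y)
KKT stationarity: -y + lambda - mu_x = 0, -x + lambda - mu_y = 0, with lambda, mu_x, mu_y >= 0
Complementary slackness: lambda*(x + y - 172) = 0, mu_x*x = 0, mu_y*y = 0
If lambda = 0: y = -mu_x <= 0 and x = -mu_y <= 0 force x = y = 0 with f = 0; but x = y = 86 is feasible with f = -7396 < 0, so this is not the minimum. Hence lambda > 0 and x + y = 172.
Try x > 0, y > 0 (so mu_x = mu_y = 0): y = lambda, x = lambda => x = y = lambda
x + y = 172 => 2*lambda = 172 => lambda = 86
x* = y* = 86 > 0, consistent with mu_x = mu_y = 0.
(Any feasible point with x = 0 or y = 0 has f = 0 > -7396, so the minimum is not on those boundaries.)
min(-xy) = -7396 (i.e. max xy = 7396)
Multipliers: lambda = 86, mu_x = 0, mu_y = 0
Complementary slackness: lambda*(x + y - 172) = 86*(86 + 86 - 172) = 0, mu_x*x = 0*86 = 0, mu_y*y = 0*86 = 0. Satisfied.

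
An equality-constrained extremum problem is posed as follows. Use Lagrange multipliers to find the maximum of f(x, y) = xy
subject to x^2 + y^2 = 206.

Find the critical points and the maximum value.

Lagrange conditions: y = 2*lambda*x and x = 2*lambda*y
If x = 0 then y = 0, violating the constraint, so x, y != 0.
Dividing: y/x = x/y => x^2 = y^2 => y = x or y = -x
Constraint: 2x^2 = 206 => x^2 = 103 => x = +/-sqrt(103)
Critical points: (sqrt(103), sqrt(103)), (-sqrt(103), -sqrt(103)), (sqrt(103), -sqrt(103)), (-sqrt(103), sqrt(103))
  y = x:  xy = x^2 = 103  at (sqrt(103), sqrt(103)) and (-sqrt(103), -sqrt(103))
  y = -x: xy = -x^2 = -103 at (sqrt(103), -sqrt(103)) and (-sqrt(103), sqrt(103))
Maximum xy = 103 at (sqrt(103), sqrt(103)) and (-sqrt(103), -sqrt(103))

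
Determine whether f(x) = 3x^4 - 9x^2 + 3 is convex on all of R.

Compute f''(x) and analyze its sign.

f(x) = 3x^4 - 9x^2 + 3
f'(x) = 12x^3 + -18x
f''(x) = 36x^2 + -18
f''(0) = -18 < 0, so not convex near x = 0
Therefore, f is not globally convex on R.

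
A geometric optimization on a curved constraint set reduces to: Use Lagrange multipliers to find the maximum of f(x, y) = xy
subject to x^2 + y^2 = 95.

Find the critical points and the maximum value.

Lagrange conditions: y = 2*lambda*x and x = 2*lambda*y
If x = 0 then y = 0, violating the constraint, so x, y != 0.
Dividing: y/x = x/y => x^2 = y^2 => y = x or y = -x
Constraint: 2x^2 = 95 => x^2 = 95/2 => x = +/-sqrt(95/2)
Critical points: (sqrt(95/2), sqrt(95/2)), (-sqrt(95/2), -sqrt(95/2)), (sqrt(95/2), -sqrt(95/2)), (-sqrt(95/2), sqrt(95/2))
  y = x:  xy = x^2 = 95/2  at (sqrt(95/2), sqrt(95/2)) and (-sqrt(95/2), -sqrt(95/2))
  y = -x: xy = -x^2 = -95/2 at (sqrt(95/2), -sqrt(95/2)) and (-sqrt(95/2), sqrt(95/2))
Maximum xy = 95/2 at (sqrt(95/2), sqrt(95/2)) and (-sqrt(95/2), -sqrt(95/2))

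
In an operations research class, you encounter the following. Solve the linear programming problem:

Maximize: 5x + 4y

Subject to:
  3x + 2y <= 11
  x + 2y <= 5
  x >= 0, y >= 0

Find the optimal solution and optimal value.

Feasible vertices: (0, 0), (0, 5/2), (3, 1), (11/3, 0)
Objective 5x + 4y at each:
  (0, 0): 0
  (0, 5/2): 10
  (3, 1): 19
  (11/3, 0): 55/3
Maximum is 19 at (3, 1).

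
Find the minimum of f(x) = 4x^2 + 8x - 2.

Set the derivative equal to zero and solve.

f(x) = 4x^2 + 8x - 2
f'(x) = 8x + (8) = 0
x = -8/8 = -1
f(-1) = -6
Since f''(x) = 8 > 0, this is a minimum.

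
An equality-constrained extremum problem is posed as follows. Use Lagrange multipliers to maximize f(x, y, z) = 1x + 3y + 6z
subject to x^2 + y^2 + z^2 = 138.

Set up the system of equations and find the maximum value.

Lagrange conditions: 1 = 2*lambda*x, 3 = 2*lambda*y, 6 = 2*lambda*z
So x:1 = y:3 = z:6, i.e. x = 1t, y = 3t, z = 6t
Constraint: t^2*(1^2 + 3^2 + 6^2) = 138
  t^2 * 46 = 138  =>  t = sqrt(3)
Maximum = 1*1t + 3*3t + 6*6t = 46*sqrt(3) = sqrt(6348)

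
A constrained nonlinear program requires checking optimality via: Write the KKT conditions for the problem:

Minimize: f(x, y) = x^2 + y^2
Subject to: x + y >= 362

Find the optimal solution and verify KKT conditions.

KKT conditions for min x^2 + y^2 s.t. x + y >= 362:
Stationarity: 2x = mu, 2y = mu
So x = y = mu/2.
Complementary slackness: mu*(x + y - 362) = 0
Primal feasibility: x + y >= 362; dual feasibility: mu >= 0
If mu = 0 then x = y = 0, but 0 + 0 < 362 is infeasible, so the constraint is active.
Constraint active: x + y = 2*(mu/2) = 362 => mu = 362
x = y = 181, f = 65522
Verify: stationarity 2*181 = 362 = mu; primal 181 + 181 = 362 >= 362; dual mu = 362 >= 0; complementary slackness 362*(362 - 362) = 0. All KKT conditions hold.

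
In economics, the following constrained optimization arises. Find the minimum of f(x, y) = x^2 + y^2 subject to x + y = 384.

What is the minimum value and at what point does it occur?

Substitute y = 384 - x into f(x,y) = x^2 + y^2:
g(x) = x^2 + (384 - x)^2 = 2x^2 - 768x + 147456
g'(x) = 4x - 768 = 0  =>  x = 192
y = 384 - 192 = 192
Minimum value = 192^2 + 192^2 = 73728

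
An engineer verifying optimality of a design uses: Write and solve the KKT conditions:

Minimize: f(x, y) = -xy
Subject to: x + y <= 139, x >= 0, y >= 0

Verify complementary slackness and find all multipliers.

Problem: min -xy s.t. x + y <= 139 (multiplier lambda), x >= 0 (mu_x), y >= 0 (mu_y)
KKT stationarity: -y + lambda - mu_x = 0, -x + lambda - mu_y = 0, with lambda, mu_x, mu_y >= 0
Complementary slackness: lambda*(x + y - 139) = 0, mu_x*x = 0, mu_y*y = 0
If lambda = 0: y = -mu_x <= 0 and x = -mu_y <= 0 force x = y = 0 with f = 0; but x = y = 139/2 is feasible with f = -19321/4 < 0, so this is not the minimum. Hence lambda > 0 and x + y = 139.
Try x > 0, y > 0 (so mu_x = mu_y = 0): y = lambda, x = lambda => x = y = lambda
x + y = 139 => 2*lambda = 139 => lambda = 139/2
x* = y* = 139/2 > 0, consistent with mu_x = mu_y = 0.
(Any feasible point with x = 0 or y = 0 has f = 0 > -19321/4, so the minimum is not on those boundaries.)
min(-xy) = -19321/4 (i.e. max xy = 19321/4)
Multipliers: lambda = 139/2, mu_x = 0, mu_y = 0
Complementary slackness: lambda*(x + y - 139) = 139/2*(139/2 + 139/2 - 139) = 0, mu_x*x = 0*139/2 = 0, mu_y*y = 0*139/2 = 0. Satisfied.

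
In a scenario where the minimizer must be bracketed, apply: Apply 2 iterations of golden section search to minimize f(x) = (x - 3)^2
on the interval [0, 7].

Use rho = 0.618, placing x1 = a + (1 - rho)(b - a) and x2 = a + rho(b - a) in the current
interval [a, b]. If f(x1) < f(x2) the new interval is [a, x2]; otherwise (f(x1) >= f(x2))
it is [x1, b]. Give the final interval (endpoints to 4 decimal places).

Golden section search for min of f(x) = (x - 3)^2 on [0, 7].
Each step: x1 = a + (1 - rho)(b - a), x2 = a + rho(b - a); if f(x1) < f(x2) keep [a, x2], otherwise keep [x1, b].
Step 1: [0.0000, 7.0000], x1=2.6740 (f=0.1063), x2=4.3260 (f=1.7583); f(x1) < f(x2) => keep [0.0000, 4.3260]
Step 2: [0.0000, 4.3260], x1=1.6525 (f=1.8157), x2=2.6735 (f=0.1066); f(x1) > f(x2) => keep [1.6525, 4.3260]
Final interval: [1.6525, 4.3260]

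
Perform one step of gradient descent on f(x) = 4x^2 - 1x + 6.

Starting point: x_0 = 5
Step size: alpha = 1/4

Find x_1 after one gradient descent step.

f(x) = 4x^2 - 1x + 6
f'(x) = 8x - 1
f'(5) = 8*5 + (-1) = 39
x_1 = x_0 - alpha * f'(x_0) = 5 - 1/4 * 39 = -19/4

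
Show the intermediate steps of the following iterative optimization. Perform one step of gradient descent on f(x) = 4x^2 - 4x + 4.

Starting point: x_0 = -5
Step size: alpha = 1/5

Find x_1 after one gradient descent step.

f(x) = 4x^2 - 4x + 4
f'(x) = 8x - 4
f'(-5) = 8*-5 + (-4) = -44
x_1 = x_0 - alpha * f'(x_0) = -5 - 1/5 * -44 = 19/5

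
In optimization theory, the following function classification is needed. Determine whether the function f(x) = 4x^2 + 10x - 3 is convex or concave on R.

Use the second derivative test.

f(x) = 4x^2 + 10x - 3
f'(x) = 8x + 10
f''(x) = 8
Since f''(x) = 8 > 0 for all x, f is convex on R.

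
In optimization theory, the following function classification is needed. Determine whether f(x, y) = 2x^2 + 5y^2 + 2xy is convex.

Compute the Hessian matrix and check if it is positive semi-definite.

f(x,y) = 2x^2 + 5y^2 + 2xy
Hessian H = [[4, 2], [2, 10]]
trace(H) = 14, det(H) = 36
Eigenvalues: (14 +/- sqrt(52)) / 2 = 10.61, 3.394
Since both eigenvalues > 0, f is convex.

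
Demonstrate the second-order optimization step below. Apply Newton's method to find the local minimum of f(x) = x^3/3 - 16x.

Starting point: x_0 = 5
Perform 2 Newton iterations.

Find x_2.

f(x) = x^3/3 - 16x
f'(x) = x^2 - 16, f''(x) = 2x
Newton update: x_{n+1} = x_n - (x_n^2 - 16)/(2*x_n)
Step 1: x_0 = 5, f'=9, f''=10, x_1 = 41/10
Step 2: x_1 = 41/10, f'=81/100, f''=41/5, x_2 = 3281/820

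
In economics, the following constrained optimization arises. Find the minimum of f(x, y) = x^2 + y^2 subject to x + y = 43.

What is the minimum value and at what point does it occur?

Substitute y = 43 - x into f(x,y) = x^2 + y^2:
g(x) = x^2 + (43 - x)^2 = 2x^2 - 86x + 1849
g'(x) = 4x - 86 = 0  =>  x = 43/2
y = 43 - 43/2 = 43/2
Minimum value = (43/2)^2 + (43/2)^2 = 1849/2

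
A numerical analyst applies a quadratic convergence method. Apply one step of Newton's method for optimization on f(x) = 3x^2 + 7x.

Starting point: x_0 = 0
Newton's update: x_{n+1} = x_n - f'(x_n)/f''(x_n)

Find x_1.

f(x) = 3x^2 + 7x
f'(x) = 6x + (7), f''(x) = 6
Newton step: x_1 = x_0 - f'(x_0)/f''(x_0)
f'(0) = 7
x_1 = 0 - 7/6 = -7/6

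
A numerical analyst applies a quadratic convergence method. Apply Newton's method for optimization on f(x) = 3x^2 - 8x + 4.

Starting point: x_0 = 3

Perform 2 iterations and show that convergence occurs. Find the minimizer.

f(x) = 3x^2 - 8x + 4, f'(x) = 6x + (-8), f''(x) = 6
Step 1: f'(3) = 10, x_1 = 3 - 10/6 = 4/3
Step 2: f'(4/3) = 0, x_2 = 4/3 (converged)
Newton's method converges in 1 step for quadratics.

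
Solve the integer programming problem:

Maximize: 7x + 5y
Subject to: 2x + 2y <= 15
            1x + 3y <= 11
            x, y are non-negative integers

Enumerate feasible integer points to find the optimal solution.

Constraint 1: 2x + 2y <= 15
Constraint 2: 1x + 3y <= 11
Feasible x range (need y >= 0): 0 <= x <= min(15/2, 11/1) => x in {0, ..., 7}.
Enumerate feasible integer points row by row (the coefficient of y is 5 > 0, so for each x the largest feasible y gives the best value):
  x = 0: y <= min((15 - 2*0)/2, (11 - 1*0)/3) => y in {0, ..., 3}; best 7*0 + 5*3 = 15
  x = 1: y <= min((15 - 2*1)/2, (11 - 1*1)/3) => y in {0, ..., 3}; best 7*1 + 5*3 = 22
  x = 2: y <= min((15 - 2*2)/2, (11 - 1*2)/3) => y in {0, ..., 3}; best 7*2 + 5*3 = 29
  x = 3: y <= min((15 - 2*3)/2, (11 - 1*3)/3) => y in {0, ..., 2}; best 7*3 + 5*2 = 31
  x = 4: y <= min((15 - 2*4)/2, (11 - 1*4)/3) => y in {0, ..., 2}; best 7*4 + 5*2 = 38
  x = 5: y <= min((15 - 2*5)/2, (11 - 1*5)/3) => y in {0, ..., 2}; best 7*5 + 5*2 = 45
  x = 6: y <= min((15 - 2*6)/2, (11 - 1*6)/3) => y in {0, ..., 1}; best 7*6 + 5*1 = 47
  x = 7: y <= min((15 - 2*7)/2, (11 - 1*7)/3) => y in {0}; best 7*7 + 5*0 = 49
The maximum 7x + 5y = 49 is achieved at x = 7, y = 0.
Check: 2*7 + 2*0 = 14 <= 15 and 1*7 + 3*0 = 7 <= 11.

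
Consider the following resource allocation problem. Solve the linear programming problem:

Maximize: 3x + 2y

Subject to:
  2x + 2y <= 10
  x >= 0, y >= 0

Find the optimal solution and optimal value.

The feasible region has vertices at [(0, 0), (5, 0), (0, 5)].
Checking objective 3x + 2y at each vertex:
  (0, 0): 3*0 + 2*0 = 0
  (5, 0): 3*5 + 2*0 = 15
  (0, 5): 3*0 + 2*5 = 10
Maximum is 15 at (5, 0).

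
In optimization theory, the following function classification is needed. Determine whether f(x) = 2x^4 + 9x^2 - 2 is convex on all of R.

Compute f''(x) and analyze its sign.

f(x) = 2x^4 + 9x^2 - 2
f'(x) = 8x^3 + 18x
f''(x) = 24x^2 + 18
f''(x) = 24x^2 + 18 >= 18 > 0 for all x
Therefore, f is convex on R.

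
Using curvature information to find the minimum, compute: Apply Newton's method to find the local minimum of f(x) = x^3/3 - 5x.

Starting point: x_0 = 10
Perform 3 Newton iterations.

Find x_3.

f(x) = x^3/3 - 5x
f'(x) = x^2 - 5, f''(x) = 2x
Newton update: x_{n+1} = x_n - (x_n^2 - 5)/(2*x_n)
Step 1: x_0 = 10, f'=95, f''=20, x_1 = 21/4
Step 2: x_1 = 21/4, f'=361/16, f''=21/2, x_2 = 521/168
Step 3: x_2 = 521/168, f'=130321/28224, f''=521/84, x_3 = 412561/175056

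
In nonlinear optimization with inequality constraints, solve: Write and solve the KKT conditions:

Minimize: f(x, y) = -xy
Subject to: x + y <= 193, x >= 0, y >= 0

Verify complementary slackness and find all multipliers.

Problem: min -xy s.t. x + y <= 193 (multiplier lambda), x >= 0 (mu_x), y >= 0 (mu_y)
KKT stationarity: -y + lambda - mu_x = 0, -x + lambda - mu_y = 0, with lambda, mu_x, mu_y >= 0
Complementary slackness: lambda*(x + y - 193) = 0, mu_x*x = 0, mu_y*y = 0
If lambda = 0: y = -mu_x <= 0 and x = -mu_y <= 0 force x = y = 0 with f = 0; but x = y = 193/2 is feasible with f = -37249/4 < 0, so this is not the minimum. Hence lambda > 0 and x + y = 193.
Try x > 0, y > 0 (so mu_x = mu_y = 0): y = lambda, x = lambda => x = y = lambda
x + y = 193 => 2*lambda = 193 => lambda = 193/2
x* = y* = 193/2 > 0, consistent with mu_x = mu_y = 0.
(Any feasible point with x = 0 or y = 0 has f = 0 > -37249/4, so the minimum is not on those boundaries.)
min(-xy) = -37249/4 (i.e. max xy = 37249/4)
Multipliers: lambda = 193/2, mu_x = 0, mu_y = 0
Complementary slackness: lambda*(x + y - 193) = 193/2*(193/2 + 193/2 - 193) = 0, mu_x*x = 0*193/2 = 0, mu_y*y = 0*193/2 = 0. Satisfied.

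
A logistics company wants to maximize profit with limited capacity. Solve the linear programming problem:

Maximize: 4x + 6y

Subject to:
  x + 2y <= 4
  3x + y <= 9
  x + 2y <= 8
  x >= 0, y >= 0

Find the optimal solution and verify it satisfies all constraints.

Feasible vertices: (0, 0), (0, 2), (14/5, 3/5), (3, 0)
Objective 4x + 6y at each vertex:
  (0, 0): 0
  (0, 2): 12
  (14/5, 3/5): 74/5
  (3, 0): 12
Maximum is 74/5 at (14/5, 3/5).
Verify constraints at (x, y) = (14/5, 3/5):
  1*(14/5) + 2*(3/5) = 4 <= 4 (active)
  3*(14/5) + 1*(3/5) = 9 <= 9 (active)
  1*(14/5) + 2*(3/5) = 4 <= 8
  x = 14/5 >= 0, y = 3/5 >= 0. All constraints satisfied.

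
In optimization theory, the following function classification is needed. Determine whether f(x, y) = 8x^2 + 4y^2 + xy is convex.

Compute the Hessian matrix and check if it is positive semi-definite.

f(x,y) = 8x^2 + 4y^2 + xy
Hessian H = [[16, 1], [1, 8]]
trace(H) = 24, det(H) = 127
Eigenvalues: (24 +/- sqrt(68)) / 2 = 16.12, 7.877
Since both eigenvalues > 0, f is convex.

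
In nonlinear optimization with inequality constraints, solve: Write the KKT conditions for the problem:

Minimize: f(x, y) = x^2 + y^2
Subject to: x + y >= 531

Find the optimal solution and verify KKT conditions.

KKT conditions for min x^2 + y^2 s.t. x + y >= 531:
Stationarity: 2x = mu, 2y = mu
So x = y = mu/2.
Complementary slackness: mu*(x + y - 531) = 0
Primal feasibility: x + y >= 531; dual feasibility: mu >= 0
If mu = 0 then x = y = 0, but 0 + 0 < 531 is infeasible, so the constraint is active.
Constraint active: x + y = 2*(mu/2) = 531 => mu = 531
x = y = 531/2, f = 281961/2
Verify: stationarity 2*(531/2) = 531 = mu; primal 531/2 + 531/2 = 531 >= 531; dual mu = 531 >= 0; complementary slackness 531*(531 - 531) = 0. All KKT conditions hold.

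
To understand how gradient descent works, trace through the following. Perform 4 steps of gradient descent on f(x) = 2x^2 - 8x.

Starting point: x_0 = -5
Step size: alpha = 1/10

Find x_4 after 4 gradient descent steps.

f(x) = 2x^2 - 8x, f'(x) = 4x + (-8)
Step 1: f'(-5) = -28, x_1 = -5 - 1/10 * -28 = -11/5
Step 2: f'(-11/5) = -84/5, x_2 = -11/5 - 1/10 * -84/5 = -13/25
Step 3: f'(-13/25) = -252/25, x_3 = -13/25 - 1/10 * -252/25 = 61/125
Step 4: f'(61/125) = -756/125, x_4 = 61/125 - 1/10 * -756/125 = 683/625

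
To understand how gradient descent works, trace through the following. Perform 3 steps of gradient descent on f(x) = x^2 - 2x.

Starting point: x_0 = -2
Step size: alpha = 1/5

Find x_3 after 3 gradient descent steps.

f(x) = x^2 - 2x, f'(x) = 2x + (-2)
Step 1: f'(-2) = -6, x_1 = -2 - 1/5 * -6 = -4/5
Step 2: f'(-4/5) = -18/5, x_2 = -4/5 - 1/5 * -18/5 = -2/25
Step 3: f'(-2/25) = -54/25, x_3 = -2/25 - 1/5 * -54/25 = 44/125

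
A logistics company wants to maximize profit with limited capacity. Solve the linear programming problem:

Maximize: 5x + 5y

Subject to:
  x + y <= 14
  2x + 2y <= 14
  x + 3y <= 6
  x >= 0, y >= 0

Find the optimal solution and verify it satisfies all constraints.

Feasible vertices: (0, 0), (0, 2), (6, 0)
Objective 5x + 5y at each vertex:
  (0, 0): 0
  (0, 2): 10
  (6, 0): 30
Maximum is 30 at (6, 0).
Verify constraints at (x, y) = (6, 0):
  1*6 + 1*0 = 6 <= 14
  2*6 + 2*0 = 12 <= 14
  1*6 + 3*0 = 6 <= 6 (active)
  x = 6 >= 0, y = 0 >= 0. All constraints satisfied.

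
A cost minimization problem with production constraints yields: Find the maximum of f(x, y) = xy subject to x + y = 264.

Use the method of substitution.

Substitute y = 264 - x into f(x,y) = xy:
g(x) = x(264 - x) = 264x - x^2
g'(x) = 264 - 2x = 0  =>  x = 132
y = 264 - 132 = 132
Maximum value = 132 * 132 = 17424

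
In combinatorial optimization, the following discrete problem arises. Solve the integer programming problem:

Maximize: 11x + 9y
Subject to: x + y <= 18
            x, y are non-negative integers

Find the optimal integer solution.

Objective: 11x + 9y, constraint: x + y <= 18
Coefficient of x is 11 >= coefficient of y is 9, so allocate the entire budget to x.
Optimal: x = 18, y = 0, value = 198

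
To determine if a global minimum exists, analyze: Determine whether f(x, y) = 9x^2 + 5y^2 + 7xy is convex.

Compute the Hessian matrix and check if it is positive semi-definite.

f(x,y) = 9x^2 + 5y^2 + 7xy
Hessian H = [[18, 7], [7, 10]]
trace(H) = 28, det(H) = 131
Eigenvalues: (28 +/- sqrt(260)) / 2 = 22.06, 5.938
Since both eigenvalues > 0, f is convex.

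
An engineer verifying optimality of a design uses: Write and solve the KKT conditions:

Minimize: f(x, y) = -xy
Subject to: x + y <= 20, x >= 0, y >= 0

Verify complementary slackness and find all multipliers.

Problem: min -xy s.t. x + y <= 20 (multiplier lambda), x >= 0 (mu_x), y >= 0 (mu_y)
KKT stationarity: -y + lambda - mu_x = 0, -x + lambda - mu_y = 0, with lambda, mu_x, mu_y >= 0
Complementary slackness: lambda*(x + y - 20) = 0, mu_x*x = 0, mu_y*y = 0
If lambda = 0: y = -mu_x <= 0 and x = -mu_y <= 0 force x = y = 0 with f = 0; but x = y = 10 is feasible with f = -100 < 0, so this is not the minimum. Hence lambda > 0 and x + y = 20.
Try x > 0, y > 0 (so mu_x = mu_y = 0): y = lambda, x = lambda => x = y = lambda
x + y = 20 => 2*lambda = 20 => lambda = 10
x* = y* = 10 > 0, consistent with mu_x = mu_y = 0.
(Any feasible point with x = 0 or y = 0 has f = 0 > -100, so the minimum is not on those boundaries.)
min(-xy) = -100 (i.e. max xy = 100)
Multipliers: lambda = 10, mu_x = 0, mu_y = 0
Complementary slackness: lambda*(x + y - 20) = 10*(10 + 10 - 20) = 0, mu_x*x = 0*10 = 0, mu_y*y = 0*10 = 0. Satisfied.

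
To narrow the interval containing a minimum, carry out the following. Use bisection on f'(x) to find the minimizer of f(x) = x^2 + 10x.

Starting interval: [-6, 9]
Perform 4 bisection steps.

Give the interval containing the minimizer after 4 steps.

Finding critical point of f(x) = x^2 + 10x using bisection on f'(x) = 2x + 10.
f'(x) = 0 when x = -5.
Starting interval: [-6, 9]
Step 1: mid = 3/2, f'(mid) = 13, new interval = [-6, 3/2]
Step 2: mid = -9/4, f'(mid) = 11/2, new interval = [-6, -9/4]
Step 3: mid = -33/8, f'(mid) = 7/4, new interval = [-6, -33/8]
Step 4: mid = -81/16, f'(mid) = -1/8, new interval = [-81/16, -33/8]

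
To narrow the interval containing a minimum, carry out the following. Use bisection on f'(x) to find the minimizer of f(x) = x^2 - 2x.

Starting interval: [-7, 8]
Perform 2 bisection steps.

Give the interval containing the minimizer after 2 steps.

Finding critical point of f(x) = x^2 - 2x using bisection on f'(x) = 2x + -2.
f'(x) = 0 when x = 1.
Starting interval: [-7, 8]
Step 1: mid = 1/2, f'(mid) = -1, new interval = [1/2, 8]
Step 2: mid = 17/4, f'(mid) = 13/2, new interval = [1/2, 17/4]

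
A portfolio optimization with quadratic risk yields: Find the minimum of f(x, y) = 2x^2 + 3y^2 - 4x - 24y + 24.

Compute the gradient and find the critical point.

f(x,y) = 2x^2 + 3y^2 - 4x - 24y + 24
df/dx = 4x + (-4) = 0  =>  x = 1
df/dy = 6y + (-24) = 0  =>  y = 4
f(1, 4) = 2*(1)^2 + 3*(4)^2 + -4*(1) + -24*(4) + 24 = -26
Hessian is diagonal with entries 4, 6 > 0, so this is a minimum.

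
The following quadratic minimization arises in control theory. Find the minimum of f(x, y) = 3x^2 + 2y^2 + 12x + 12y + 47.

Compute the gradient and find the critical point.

f(x,y) = 3x^2 + 2y^2 + 12x + 12y + 47
df/dx = 6x + (12) = 0  =>  x = -2
df/dy = 4y + (12) = 0  =>  y = -3
f(-2, -3) = 3*(-2)^2 + 2*(-3)^2 + 12*(-2) + 12*(-3) + 47 = 17
Hessian is diagonal with entries 6, 4 > 0, so this is a minimum.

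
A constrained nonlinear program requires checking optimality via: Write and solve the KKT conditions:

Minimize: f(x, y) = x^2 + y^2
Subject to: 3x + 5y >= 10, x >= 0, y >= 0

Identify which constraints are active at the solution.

KKT conditions for min x^2 + y^2 s.t. 3x + 5y >= 10, x >= 0, y >= 0:
Stationarity: 2x = mu*3 + mu_x, 2y = mu*5 + mu_y, with mu, mu_x, mu_y >= 0
Complementary slackness: mu*(3x + 5y - 10) = 0, mu_x*x = 0, mu_y*y = 0
(0, 0) is infeasible (3*0 + 5*0 < 10), so if mu = 0 stationarity would force x = mu_x/2 >= 0, y = mu_y/2 >= 0 with mu_x*x = mu_y*y = 0, i.e. x = y = 0: contradiction. Hence mu > 0 and 3x + 5y = 10 is active.
Try x > 0, y > 0 (so mu_x = mu_y = 0): x = 3*mu/2, y = 5*mu/2
Substitute: 3*(3*mu/2) + 5*(5*mu/2) = 10
  mu*34/2 = 10 => mu = 10/17
x* = 15/17 > 0, y* = 25/17 > 0, consistent with mu_x = mu_y = 0.
f is convex and the constraints are linear, so this KKT point is the global minimum.
f* = 50/17
Active constraints: 3x + 5y >= 10 (holds with equality, mu = 10/17 > 0); x >= 0 and y >= 0 are inactive (mu_x = mu_y = 0).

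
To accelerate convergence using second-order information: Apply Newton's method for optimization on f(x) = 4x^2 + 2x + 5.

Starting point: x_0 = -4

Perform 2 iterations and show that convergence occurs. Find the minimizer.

f(x) = 4x^2 + 2x + 5, f'(x) = 8x + (2), f''(x) = 8
Step 1: f'(-4) = -30, x_1 = -4 - -30/8 = -1/4
Step 2: f'(-1/4) = 0, x_2 = -1/4 (converged)
Newton's method converges in 1 step for quadratics.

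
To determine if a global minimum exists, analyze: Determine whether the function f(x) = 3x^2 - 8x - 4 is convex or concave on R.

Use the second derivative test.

f(x) = 3x^2 - 8x - 4
f'(x) = 6x - 8
f''(x) = 6
Since f''(x) = 6 > 0 for all x, f is convex on R.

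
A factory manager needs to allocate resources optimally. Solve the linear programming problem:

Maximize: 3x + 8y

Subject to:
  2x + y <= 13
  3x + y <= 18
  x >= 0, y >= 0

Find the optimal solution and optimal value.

Feasible vertices: (0, 0), (0, 13), (5, 3), (6, 0)
Objective 3x + 8y at each:
  (0, 0): 0
  (0, 13): 104
  (5, 3): 39
  (6, 0): 18
Maximum is 104 at (0, 13).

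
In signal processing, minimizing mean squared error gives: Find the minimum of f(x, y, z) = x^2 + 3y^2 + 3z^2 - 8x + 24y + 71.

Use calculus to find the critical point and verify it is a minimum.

f(x,y,z) = x^2 + 3y^2 + 3z^2 - 8x + 24y + 71
df/dx = 2x + (-8) = 0 => x = 4
df/dy = 6y + (24) = 0 => y = -4
df/dz = 6z + (0) = 0 => z = 0
f(4,-4,0) = 1*(4)^2 + 3*(-4)^2 + 3*(0)^2 + -8*(4) + 24*(-4) + 71 = 7
Hessian is diagonal with entries 2, 6, 6 > 0, confirmed minimum.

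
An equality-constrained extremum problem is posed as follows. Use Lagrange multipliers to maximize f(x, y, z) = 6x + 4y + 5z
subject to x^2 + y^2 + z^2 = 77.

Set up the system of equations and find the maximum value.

Lagrange conditions: 6 = 2*lambda*x, 4 = 2*lambda*y, 5 = 2*lambda*z
So x:6 = y:4 = z:5, i.e. x = 6t, y = 4t, z = 5t
Constraint: t^2*(6^2 + 4^2 + 5^2) = 77
  t^2 * 77 = 77  =>  t = sqrt(1)
Maximum = 6*6t + 4*4t + 5*5t = 77*sqrt(1) = 77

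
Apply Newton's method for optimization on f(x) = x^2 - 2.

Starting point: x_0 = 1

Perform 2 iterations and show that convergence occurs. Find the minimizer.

f(x) = x^2 - 2, f'(x) = 2x + (0), f''(x) = 2
Step 1: f'(1) = 2, x_1 = 1 - 2/2 = 0
Step 2: f'(0) = 0, x_2 = 0 (converged)
Newton's method converges in 1 step for quadratics.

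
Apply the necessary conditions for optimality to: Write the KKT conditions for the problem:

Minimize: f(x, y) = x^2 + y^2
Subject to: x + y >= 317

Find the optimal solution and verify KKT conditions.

KKT conditions for min x^2 + y^2 s.t. x + y >= 317:
Stationarity: 2x = mu, 2y = mu
So x = y = mu/2.
Complementary slackness: mu*(x + y - 317) = 0
Primal feasibility: x + y >= 317; dual feasibility: mu >= 0
If mu = 0 then x = y = 0, but 0 + 0 < 317 is infeasible, so the constraint is active.
Constraint active: x + y = 2*(mu/2) = 317 => mu = 317
x = y = 317/2, f = 100489/2
Verify: stationarity 2*(317/2) = 317 = mu; primal 317/2 + 317/2 = 317 >= 317; dual mu = 317 >= 0; complementary slackness 317*(317 - 317) = 0. All KKT conditions hold.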